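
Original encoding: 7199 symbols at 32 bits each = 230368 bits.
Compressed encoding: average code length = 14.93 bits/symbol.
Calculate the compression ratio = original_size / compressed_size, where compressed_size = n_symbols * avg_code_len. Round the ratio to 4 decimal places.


original_size = n_symbols * orig_bits = 7199 * 32 = 230368 bits
compressed_size = n_symbols * avg_code_len = 7199 * 14.93 = 107481.07 bits
ratio = original_size / compressed_size = 230368 / 107481.07 = 2.1433

Compression ratio = 2.1433


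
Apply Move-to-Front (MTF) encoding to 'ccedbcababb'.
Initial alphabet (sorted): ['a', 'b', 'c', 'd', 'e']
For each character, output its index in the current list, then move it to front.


MTF encoding:
'c': index 2 in ['a', 'b', 'c', 'd', 'e'] -> ['c', 'a', 'b', 'd', 'e']
'c': index 0 in ['c', 'a', 'b', 'd', 'e'] -> ['c', 'a', 'b', 'd', 'e']
'e': index 4 in ['c', 'a', 'b', 'd', 'e'] -> ['e', 'c', 'a', 'b', 'd']
'd': index 4 in ['e', 'c', 'a', 'b', 'd'] -> ['d', 'e', 'c', 'a', 'b']
'b': index 4 in ['d', 'e', 'c', 'a', 'b'] -> ['b', 'd', 'e', 'c', 'a']
'c': index 3 in ['b', 'd', 'e', 'c', 'a'] -> ['c', 'b', 'd', 'e', 'a']
'a': index 4 in ['c', 'b', 'd', 'e', 'a'] -> ['a', 'c', 'b', 'd', 'e']
'b': index 2 in ['a', 'c', 'b', 'd', 'e'] -> ['b', 'a', 'c', 'd', 'e']
'a': index 1 in ['b', 'a', 'c', 'd', 'e'] -> ['a', 'b', 'c', 'd', 'e']
'b': index 1 in ['a', 'b', 'c', 'd', 'e'] -> ['b', 'a', 'c', 'd', 'e']
'b': index 0 in ['b', 'a', 'c', 'd', 'e'] -> ['b', 'a', 'c', 'd', 'e']


Output: [2, 0, 4, 4, 4, 3, 4, 2, 1, 1, 0]


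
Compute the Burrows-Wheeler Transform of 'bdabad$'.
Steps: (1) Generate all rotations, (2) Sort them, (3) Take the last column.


Rotations (sorted):
  0: $bdabad -> last char: d
  1: abad$bd -> last char: d
  2: ad$bdab -> last char: b
  3: bad$bda -> last char: a
  4: bdabad$ -> last char: $
  5: d$bdaba -> last char: a
  6: dabad$b -> last char: b


BWT = ddba$ab


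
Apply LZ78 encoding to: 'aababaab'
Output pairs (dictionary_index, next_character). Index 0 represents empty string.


LZ78 encoding steps:
Dictionary: {0: ''}
Step 1: w='' (idx 0), next='a' -> output (0, 'a'), add 'a' as idx 1
Step 2: w='a' (idx 1), next='b' -> output (1, 'b'), add 'ab' as idx 2
Step 3: w='ab' (idx 2), next='a' -> output (2, 'a'), add 'aba' as idx 3
Step 4: w='ab' (idx 2), end of input -> output (2, '')


Encoded: [(0, 'a'), (1, 'b'), (2, 'a'), (2, '')]


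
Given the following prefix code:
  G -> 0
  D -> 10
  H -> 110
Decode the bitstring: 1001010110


Decoding step by step:
Bits 10 -> D
Bits 0 -> G
Bits 10 -> D
Bits 10 -> D
Bits 110 -> H


Decoded message: DGDDH


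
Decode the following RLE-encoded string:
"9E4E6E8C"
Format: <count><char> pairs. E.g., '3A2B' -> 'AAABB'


Expanding each <count><char> pair:
  9E -> 'EEEEEEEEE'
  4E -> 'EEEE'
  6E -> 'EEEEEE'
  8C -> 'CCCCCCCC'

Decoded = EEEEEEEEEEEEEEEEEEECCCCCCCC


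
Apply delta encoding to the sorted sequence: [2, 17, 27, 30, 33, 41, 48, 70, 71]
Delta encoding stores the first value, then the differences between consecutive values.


First value: 2
Deltas:
  17 - 2 = 15
  27 - 17 = 10
  30 - 27 = 3
  33 - 30 = 3
  41 - 33 = 8
  48 - 41 = 7
  70 - 48 = 22
  71 - 70 = 1


Delta encoded: [2, 15, 10, 3, 3, 8, 7, 22, 1]


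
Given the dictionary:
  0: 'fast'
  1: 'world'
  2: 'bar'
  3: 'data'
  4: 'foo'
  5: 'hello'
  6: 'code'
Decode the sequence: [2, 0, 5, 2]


Look up each index in the dictionary:
  2 -> 'bar'
  0 -> 'fast'
  5 -> 'hello'
  2 -> 'bar'

Decoded: "bar fast hello bar"


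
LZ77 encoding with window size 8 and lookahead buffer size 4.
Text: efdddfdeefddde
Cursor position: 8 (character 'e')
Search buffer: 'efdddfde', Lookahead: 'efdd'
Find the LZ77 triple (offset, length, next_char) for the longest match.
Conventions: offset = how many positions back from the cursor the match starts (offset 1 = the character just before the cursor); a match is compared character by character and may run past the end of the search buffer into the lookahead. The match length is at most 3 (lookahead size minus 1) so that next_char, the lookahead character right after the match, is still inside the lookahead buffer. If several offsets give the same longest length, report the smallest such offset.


Try each offset into the search buffer:
  offset=1 (pos 7, char 'e'): match length 1
  offset=2 (pos 6, char 'd'): match length 0
  offset=3 (pos 5, char 'f'): match length 0
  offset=4 (pos 4, char 'd'): match length 0
  offset=5 (pos 3, char 'd'): match length 0
  offset=6 (pos 2, char 'd'): match length 0
  offset=7 (pos 1, char 'f'): match length 0
  offset=8 (pos 0, char 'e'): match length 3
Longest match has length 3 at offset 8.
next_char = character at position 8 + 3 = 11 -> 'd'

Best match: offset=8, length=3 (matching 'efd' starting at position 0)
LZ77 triple: (8, 3, 'd')


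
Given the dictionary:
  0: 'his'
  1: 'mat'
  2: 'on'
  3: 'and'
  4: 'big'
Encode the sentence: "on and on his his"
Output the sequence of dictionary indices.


Look up each word in the dictionary:
  'on' -> 2
  'and' -> 3
  'on' -> 2
  'his' -> 0
  'his' -> 0

Encoded: [2, 3, 2, 0, 0]


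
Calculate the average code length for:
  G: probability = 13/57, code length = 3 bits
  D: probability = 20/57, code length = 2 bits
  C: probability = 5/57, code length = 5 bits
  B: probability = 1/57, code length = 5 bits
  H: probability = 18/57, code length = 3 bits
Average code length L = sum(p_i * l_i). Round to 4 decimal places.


Weighted contributions p_i * l_i:
  G: (13/57) * 3 = 39/57
  D: (20/57) * 2 = 40/57
  C: (5/57) * 5 = 25/57
  B: (1/57) * 5 = 5/57
  H: (18/57) * 3 = 54/57
Sum = (39 + 40 + 25 + 5 + 54)/57 = 163/57

L = 163/57 = 2.8596 bits/symbol


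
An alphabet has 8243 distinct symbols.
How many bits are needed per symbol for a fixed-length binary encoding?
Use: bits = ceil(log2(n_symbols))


log2(8243) = 13.009
Bracket: 2^13 = 8192 < 8243 <= 2^14 = 16384
So ceil(log2(8243)) = 14

bits = ceil(log2(8243)) = ceil(13.009) = 14 bits


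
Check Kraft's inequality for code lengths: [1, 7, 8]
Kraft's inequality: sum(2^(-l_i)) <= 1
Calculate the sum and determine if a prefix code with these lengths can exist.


Sum = 2^(-1) + 2^(-7) + 2^(-8)
    = 0.5 + 0.0078125 + 0.00390625
    = 131/256 = 0.51171875
Since 0.51171875 <= 1, Kraft's inequality IS satisfied.
A prefix code with these lengths CAN exist.

Kraft sum = 0.51171875. Satisfied.


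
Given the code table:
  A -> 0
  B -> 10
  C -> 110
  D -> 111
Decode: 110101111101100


Decoding:
110 -> C
10 -> B
111 -> D
110 -> C
110 -> C
0 -> A


Result: CBDCCA


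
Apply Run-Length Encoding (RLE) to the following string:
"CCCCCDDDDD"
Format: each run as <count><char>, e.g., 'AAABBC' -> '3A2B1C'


Scanning runs left to right:
  i=0: run of 'C' x 5 -> '5C'
  i=5: run of 'D' x 5 -> '5D'

RLE = 5C5D


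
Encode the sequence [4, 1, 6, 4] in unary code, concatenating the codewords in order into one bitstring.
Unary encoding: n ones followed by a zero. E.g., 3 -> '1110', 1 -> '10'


Encode each number as n ones followed by a terminating 0:
  4 -> 11110 (5 bits)
  1 -> 10 (2 bits)
  6 -> 1111110 (7 bits)
  4 -> 11110 (5 bits)
Total length = 5 + 2 + 7 + 5 = 19 bits.

Unary([4, 1, 6, 4]) = 1111010111111011110 (19 bits)


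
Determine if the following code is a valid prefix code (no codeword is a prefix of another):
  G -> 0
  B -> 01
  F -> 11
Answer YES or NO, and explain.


Checking each pair (does one codeword prefix another?):
  G='0' vs B='01': prefix -- VIOLATION

NO -- this is NOT a valid prefix code. G (0) is a prefix of B (01).


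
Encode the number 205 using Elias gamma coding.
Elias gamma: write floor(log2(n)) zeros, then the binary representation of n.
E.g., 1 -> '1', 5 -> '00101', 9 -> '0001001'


num_bits = floor(log2(205)) + 1 = 8
leading_zeros = num_bits - 1 = 7
binary(205) = 11001101

Elias gamma(205) = '0000000' + '11001101' = 000000011001101 (15 bits)


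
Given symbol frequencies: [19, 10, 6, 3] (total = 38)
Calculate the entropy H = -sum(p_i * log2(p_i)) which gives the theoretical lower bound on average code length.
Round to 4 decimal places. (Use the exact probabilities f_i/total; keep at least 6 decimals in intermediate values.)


Per-symbol terms -p_i * log2(p_i) with p_i = f_i/38:
  p = 19/38 = 0.500000: log2(p) = -1.000000, -p*log2(p) = 0.500000
  p = 10/38 = 0.263158: log2(p) = -1.925999, -p*log2(p) = 0.506842
  p = 6/38 = 0.157895: log2(p) = -2.662965, -p*log2(p) = 0.420468
  p = 3/38 = 0.078947: log2(p) = -3.662965, -p*log2(p) = 0.289181
H = 0.500000 + 0.506842 + 0.420468 + 0.289181 = 1.716491

H = 1.7165 bits/symbol


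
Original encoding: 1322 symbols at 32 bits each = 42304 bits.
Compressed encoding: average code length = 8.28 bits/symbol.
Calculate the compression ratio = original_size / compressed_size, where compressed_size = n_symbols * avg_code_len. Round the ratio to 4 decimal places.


original_size = n_symbols * orig_bits = 1322 * 32 = 42304 bits
compressed_size = n_symbols * avg_code_len = 1322 * 8.28 = 10946.16 bits
ratio = original_size / compressed_size = 42304 / 10946.16 = 3.8647

Compression ratio = 3.8647


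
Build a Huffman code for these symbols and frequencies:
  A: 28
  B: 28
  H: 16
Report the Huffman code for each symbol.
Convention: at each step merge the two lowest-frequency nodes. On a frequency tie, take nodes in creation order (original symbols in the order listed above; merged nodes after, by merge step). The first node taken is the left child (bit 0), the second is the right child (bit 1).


Huffman tree construction:
Step 1: Merge H(16) + A(28) = 44
Step 2: Merge B(28) + (H+A)(44) = 72
Read each symbol's code off the tree from the root (left child = 0, right child = 1).

Codes:
  A: 11 (length 2)
  B: 0 (length 1)
  H: 10 (length 2)
Average code length: 116/72 = 1.6111 bits/symbol


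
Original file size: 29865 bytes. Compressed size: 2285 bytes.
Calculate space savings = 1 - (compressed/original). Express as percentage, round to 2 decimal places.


ratio = compressed/original = 2285/29865 = 0.076511
savings = 1 - ratio = 1 - 0.076511 = 0.923489
as a percentage: 0.923489 * 100 = 92.35%

Space savings = 1 - 2285/29865 = 92.35%


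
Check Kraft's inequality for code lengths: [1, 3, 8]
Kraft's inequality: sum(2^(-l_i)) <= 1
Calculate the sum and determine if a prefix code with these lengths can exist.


Sum = 2^(-1) + 2^(-3) + 2^(-8)
    = 0.5 + 0.125 + 0.00390625
    = 161/256 = 0.62890625
Since 0.62890625 <= 1, Kraft's inequality IS satisfied.
A prefix code with these lengths CAN exist.

Kraft sum = 0.62890625. Satisfied.


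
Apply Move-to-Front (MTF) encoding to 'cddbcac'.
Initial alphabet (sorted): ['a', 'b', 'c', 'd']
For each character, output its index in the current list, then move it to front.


MTF encoding:
'c': index 2 in ['a', 'b', 'c', 'd'] -> ['c', 'a', 'b', 'd']
'd': index 3 in ['c', 'a', 'b', 'd'] -> ['d', 'c', 'a', 'b']
'd': index 0 in ['d', 'c', 'a', 'b'] -> ['d', 'c', 'a', 'b']
'b': index 3 in ['d', 'c', 'a', 'b'] -> ['b', 'd', 'c', 'a']
'c': index 2 in ['b', 'd', 'c', 'a'] -> ['c', 'b', 'd', 'a']
'a': index 3 in ['c', 'b', 'd', 'a'] -> ['a', 'c', 'b', 'd']
'c': index 1 in ['a', 'c', 'b', 'd'] -> ['c', 'a', 'b', 'd']


Output: [2, 3, 0, 3, 2, 3, 1]


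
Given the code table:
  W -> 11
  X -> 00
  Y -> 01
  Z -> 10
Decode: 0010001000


Decoding:
00 -> X
10 -> Z
00 -> X
10 -> Z
00 -> X


Result: XZXZX


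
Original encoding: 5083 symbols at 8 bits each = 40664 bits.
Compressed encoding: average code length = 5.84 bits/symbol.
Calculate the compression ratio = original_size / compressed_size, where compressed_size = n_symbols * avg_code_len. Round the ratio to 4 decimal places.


original_size = n_symbols * orig_bits = 5083 * 8 = 40664 bits
compressed_size = n_symbols * avg_code_len = 5083 * 5.84 = 29684.72 bits
ratio = original_size / compressed_size = 40664 / 29684.72 = 1.3699

Compression ratio = 1.3699


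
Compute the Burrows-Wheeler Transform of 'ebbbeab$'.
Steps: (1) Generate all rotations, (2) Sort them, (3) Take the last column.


Rotations (sorted):
  0: $ebbbeab -> last char: b
  1: ab$ebbbe -> last char: e
  2: b$ebbbea -> last char: a
  3: bbbeab$e -> last char: e
  4: bbeab$eb -> last char: b
  5: beab$ebb -> last char: b
  6: eab$ebbb -> last char: b
  7: ebbbeab$ -> last char: $


BWT = beaebbb$


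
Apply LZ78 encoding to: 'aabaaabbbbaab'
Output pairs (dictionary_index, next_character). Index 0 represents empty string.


LZ78 encoding steps:
Dictionary: {0: ''}
Step 1: w='' (idx 0), next='a' -> output (0, 'a'), add 'a' as idx 1
Step 2: w='a' (idx 1), next='b' -> output (1, 'b'), add 'ab' as idx 2
Step 3: w='a' (idx 1), next='a' -> output (1, 'a'), add 'aa' as idx 3
Step 4: w='ab' (idx 2), next='b' -> output (2, 'b'), add 'abb' as idx 4
Step 5: w='' (idx 0), next='b' -> output (0, 'b'), add 'b' as idx 5
Step 6: w='b' (idx 5), next='a' -> output (5, 'a'), add 'ba' as idx 6
Step 7: w='ab' (idx 2), end of input -> output (2, '')


Encoded: [(0, 'a'), (1, 'b'), (1, 'a'), (2, 'b'), (0, 'b'), (5, 'a'), (2, '')]


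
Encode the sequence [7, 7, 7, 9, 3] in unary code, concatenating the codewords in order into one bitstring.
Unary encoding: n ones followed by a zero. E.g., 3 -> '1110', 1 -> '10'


Encode each number as n ones followed by a terminating 0:
  7 -> 11111110 (8 bits)
  7 -> 11111110 (8 bits)
  7 -> 11111110 (8 bits)
  9 -> 1111111110 (10 bits)
  3 -> 1110 (4 bits)
Total length = 8 + 8 + 8 + 10 + 4 = 38 bits.

Unary([7, 7, 7, 9, 3]) = 11111110111111101111111011111111101110 (38 bits)


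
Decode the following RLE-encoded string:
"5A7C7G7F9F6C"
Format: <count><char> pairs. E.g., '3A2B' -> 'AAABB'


Expanding each <count><char> pair:
  5A -> 'AAAAA'
  7C -> 'CCCCCCC'
  7G -> 'GGGGGGG'
  7F -> 'FFFFFFF'
  9F -> 'FFFFFFFFF'
  6C -> 'CCCCCC'

Decoded = AAAAACCCCCCCGGGGGGGFFFFFFFFFFFFFFFFCCCCCC


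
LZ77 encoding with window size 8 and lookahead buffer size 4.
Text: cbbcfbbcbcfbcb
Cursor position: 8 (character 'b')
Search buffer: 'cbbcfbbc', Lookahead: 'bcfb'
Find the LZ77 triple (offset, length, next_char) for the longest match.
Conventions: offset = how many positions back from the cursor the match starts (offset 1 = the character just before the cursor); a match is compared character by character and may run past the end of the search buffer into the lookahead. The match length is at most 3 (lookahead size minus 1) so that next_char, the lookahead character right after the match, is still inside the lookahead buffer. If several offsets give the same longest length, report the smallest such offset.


Try each offset into the search buffer:
  offset=1 (pos 7, char 'c'): match length 0
  offset=2 (pos 6, char 'b'): match length 2
  offset=3 (pos 5, char 'b'): match length 1
  offset=4 (pos 4, char 'f'): match length 0
  offset=5 (pos 3, char 'c'): match length 0
  offset=6 (pos 2, char 'b'): match length 3
  offset=7 (pos 1, char 'b'): match length 1
  offset=8 (pos 0, char 'c'): match length 0
Longest match has length 3 at offset 6.
next_char = character at position 8 + 3 = 11 -> 'b'

Best match: offset=6, length=3 (matching 'bcf' starting at position 2)
LZ77 triple: (6, 3, 'b')


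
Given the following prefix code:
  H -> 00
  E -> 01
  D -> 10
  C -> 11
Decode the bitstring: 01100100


Decoding step by step:
Bits 01 -> E
Bits 10 -> D
Bits 01 -> E
Bits 00 -> H


Decoded message: EDEH


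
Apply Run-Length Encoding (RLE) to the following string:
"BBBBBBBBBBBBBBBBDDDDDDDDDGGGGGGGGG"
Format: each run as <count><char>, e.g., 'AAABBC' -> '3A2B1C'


Scanning runs left to right:
  i=0: run of 'B' x 16 -> '16B'
  i=16: run of 'D' x 9 -> '9D'
  i=25: run of 'G' x 9 -> '9G'

RLE = 16B9D9G


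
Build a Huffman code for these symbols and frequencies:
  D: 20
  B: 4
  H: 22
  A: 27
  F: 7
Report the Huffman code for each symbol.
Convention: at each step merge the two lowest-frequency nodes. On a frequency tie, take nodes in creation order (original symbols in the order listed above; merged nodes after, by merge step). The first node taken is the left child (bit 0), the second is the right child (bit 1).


Huffman tree construction:
Step 1: Merge B(4) + F(7) = 11
Step 2: Merge (B+F)(11) + D(20) = 31
Step 3: Merge H(22) + A(27) = 49
Step 4: Merge ((B+F)+D)(31) + (H+A)(49) = 80
Read each symbol's code off the tree from the root (left child = 0, right child = 1).

Codes:
  D: 01 (length 2)
  B: 000 (length 3)
  H: 10 (length 2)
  A: 11 (length 2)
  F: 001 (length 3)
Average code length: 171/80 = 2.1375 bits/symbol


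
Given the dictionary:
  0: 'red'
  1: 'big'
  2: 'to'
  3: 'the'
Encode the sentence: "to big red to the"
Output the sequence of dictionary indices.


Look up each word in the dictionary:
  'to' -> 2
  'big' -> 1
  'red' -> 0
  'to' -> 2
  'the' -> 3

Encoded: [2, 1, 0, 2, 3]


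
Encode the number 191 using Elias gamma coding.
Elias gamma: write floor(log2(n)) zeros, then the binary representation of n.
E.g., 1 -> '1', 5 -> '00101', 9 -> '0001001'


num_bits = floor(log2(191)) + 1 = 8
leading_zeros = num_bits - 1 = 7
binary(191) = 10111111

Elias gamma(191) = '0000000' + '10111111' = 000000010111111 (15 bits)


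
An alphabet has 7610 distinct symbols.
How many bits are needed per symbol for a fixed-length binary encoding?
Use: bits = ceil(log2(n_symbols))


log2(7610) = 12.8937
Bracket: 2^12 = 4096 < 7610 <= 2^13 = 8192
So ceil(log2(7610)) = 13

bits = ceil(log2(7610)) = ceil(12.8937) = 13 bits


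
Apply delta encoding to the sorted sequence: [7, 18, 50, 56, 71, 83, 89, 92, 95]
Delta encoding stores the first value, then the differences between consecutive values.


First value: 7
Deltas:
  18 - 7 = 11
  50 - 18 = 32
  56 - 50 = 6
  71 - 56 = 15
  83 - 71 = 12
  89 - 83 = 6
  92 - 89 = 3
  95 - 92 = 3


Delta encoded: [7, 11, 32, 6, 15, 12, 6, 3, 3]


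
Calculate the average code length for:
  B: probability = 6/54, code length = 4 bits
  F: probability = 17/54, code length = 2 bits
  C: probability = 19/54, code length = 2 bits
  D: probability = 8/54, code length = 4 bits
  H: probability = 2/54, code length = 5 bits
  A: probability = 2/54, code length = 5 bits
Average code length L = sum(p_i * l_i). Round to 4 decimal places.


Weighted contributions p_i * l_i:
  B: (6/54) * 4 = 24/54
  F: (17/54) * 2 = 34/54
  C: (19/54) * 2 = 38/54
  D: (8/54) * 4 = 32/54
  H: (2/54) * 5 = 10/54
  A: (2/54) * 5 = 10/54
Sum = (24 + 34 + 38 + 32 + 10 + 10)/54 = 148/54

L = 148/54 = 2.7407 bits/symbol


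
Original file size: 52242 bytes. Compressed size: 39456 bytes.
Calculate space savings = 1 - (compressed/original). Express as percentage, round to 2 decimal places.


ratio = compressed/original = 39456/52242 = 0.755254
savings = 1 - ratio = 1 - 0.755254 = 0.244746
as a percentage: 0.244746 * 100 = 24.47%

Space savings = 1 - 39456/52242 = 24.47%


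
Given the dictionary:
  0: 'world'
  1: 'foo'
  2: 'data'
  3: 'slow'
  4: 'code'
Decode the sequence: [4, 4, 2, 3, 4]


Look up each index in the dictionary:
  4 -> 'code'
  4 -> 'code'
  2 -> 'data'
  3 -> 'slow'
  4 -> 'code'

Decoded: "code code data slow code"


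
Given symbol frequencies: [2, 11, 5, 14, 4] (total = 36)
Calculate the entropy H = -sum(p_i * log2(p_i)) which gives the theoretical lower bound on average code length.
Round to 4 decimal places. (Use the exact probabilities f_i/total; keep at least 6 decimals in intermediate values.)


Per-symbol terms -p_i * log2(p_i) with p_i = f_i/36:
  p = 2/36 = 0.055556: log2(p) = -4.169925, -p*log2(p) = 0.231663
  p = 11/36 = 0.305556: log2(p) = -1.710493, -p*log2(p) = 0.522651
  p = 5/36 = 0.138889: log2(p) = -2.847997, -p*log2(p) = 0.395555
  p = 14/36 = 0.388889: log2(p) = -1.362570, -p*log2(p) = 0.529888
  p = 4/36 = 0.111111: log2(p) = -3.169925, -p*log2(p) = 0.352214
H = 0.231663 + 0.522651 + 0.395555 + 0.529888 + 0.352214 = 2.031971

H = 2.032 bits/symbol


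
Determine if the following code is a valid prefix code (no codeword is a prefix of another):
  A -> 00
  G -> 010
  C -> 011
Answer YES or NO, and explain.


Checking each pair (does one codeword prefix another?):
  A='00' vs G='010': no prefix
  A='00' vs C='011': no prefix
  G='010' vs A='00': no prefix
  G='010' vs C='011': no prefix
  C='011' vs A='00': no prefix
  C='011' vs G='010': no prefix
No violation found over all pairs.

YES -- this is a valid prefix code. No codeword is a prefix of any other codeword.


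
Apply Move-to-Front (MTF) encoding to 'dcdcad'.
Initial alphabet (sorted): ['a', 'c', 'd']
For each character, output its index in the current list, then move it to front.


MTF encoding:
'd': index 2 in ['a', 'c', 'd'] -> ['d', 'a', 'c']
'c': index 2 in ['d', 'a', 'c'] -> ['c', 'd', 'a']
'd': index 1 in ['c', 'd', 'a'] -> ['d', 'c', 'a']
'c': index 1 in ['d', 'c', 'a'] -> ['c', 'd', 'a']
'a': index 2 in ['c', 'd', 'a'] -> ['a', 'c', 'd']
'd': index 2 in ['a', 'c', 'd'] -> ['d', 'a', 'c']


Output: [2, 2, 1, 1, 2, 2]


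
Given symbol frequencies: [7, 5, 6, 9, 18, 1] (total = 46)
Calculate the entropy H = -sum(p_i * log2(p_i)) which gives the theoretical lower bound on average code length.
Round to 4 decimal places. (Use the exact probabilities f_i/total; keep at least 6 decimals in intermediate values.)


Per-symbol terms -p_i * log2(p_i) with p_i = f_i/46:
  p = 7/46 = 0.152174: log2(p) = -2.716207, -p*log2(p) = 0.413336
  p = 5/46 = 0.108696: log2(p) = -3.201634, -p*log2(p) = 0.348004
  p = 6/46 = 0.130435: log2(p) = -2.938599, -p*log2(p) = 0.383296
  p = 9/46 = 0.195652: log2(p) = -2.353637, -p*log2(p) = 0.460494
  p = 18/46 = 0.391304: log2(p) = -1.353637, -p*log2(p) = 0.529684
  p = 1/46 = 0.021739: log2(p) = -5.523562, -p*log2(p) = 0.120077
H = 0.413336 + 0.348004 + 0.383296 + 0.460494 + 0.529684 + 0.120077 = 2.254891

H = 2.2549 bits/symbol


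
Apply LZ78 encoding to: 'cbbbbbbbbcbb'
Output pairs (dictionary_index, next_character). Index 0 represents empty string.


LZ78 encoding steps:
Dictionary: {0: ''}
Step 1: w='' (idx 0), next='c' -> output (0, 'c'), add 'c' as idx 1
Step 2: w='' (idx 0), next='b' -> output (0, 'b'), add 'b' as idx 2
Step 3: w='b' (idx 2), next='b' -> output (2, 'b'), add 'bb' as idx 3
Step 4: w='bb' (idx 3), next='b' -> output (3, 'b'), add 'bbb' as idx 4
Step 5: w='bb' (idx 3), next='c' -> output (3, 'c'), add 'bbc' as idx 5
Step 6: w='bb' (idx 3), end of input -> output (3, '')


Encoded: [(0, 'c'), (0, 'b'), (2, 'b'), (3, 'b'), (3, 'c'), (3, '')]


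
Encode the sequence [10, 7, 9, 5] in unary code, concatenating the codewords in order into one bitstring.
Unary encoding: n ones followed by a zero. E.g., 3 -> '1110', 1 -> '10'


Encode each number as n ones followed by a terminating 0:
  10 -> 11111111110 (11 bits)
  7 -> 11111110 (8 bits)
  9 -> 1111111110 (10 bits)
  5 -> 111110 (6 bits)
Total length = 11 + 8 + 10 + 6 = 35 bits.

Unary([10, 7, 9, 5]) = 11111111110111111101111111110111110 (35 bits)


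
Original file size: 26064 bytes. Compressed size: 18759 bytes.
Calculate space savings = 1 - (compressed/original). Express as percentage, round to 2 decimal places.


ratio = compressed/original = 18759/26064 = 0.719728
savings = 1 - ratio = 1 - 0.719728 = 0.280272
as a percentage: 0.280272 * 100 = 28.03%

Space savings = 1 - 18759/26064 = 28.03%


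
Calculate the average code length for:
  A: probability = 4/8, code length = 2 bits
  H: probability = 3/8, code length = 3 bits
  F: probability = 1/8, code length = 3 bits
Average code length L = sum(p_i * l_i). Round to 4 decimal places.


Weighted contributions p_i * l_i:
  A: (4/8) * 2 = 8/8
  H: (3/8) * 3 = 9/8
  F: (1/8) * 3 = 3/8
Sum = (8 + 9 + 3)/8 = 20/8

L = 20/8 = 2.5000 bits/symbol


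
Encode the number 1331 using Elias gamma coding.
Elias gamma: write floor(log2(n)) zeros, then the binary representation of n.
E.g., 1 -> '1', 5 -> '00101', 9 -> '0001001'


num_bits = floor(log2(1331)) + 1 = 11
leading_zeros = num_bits - 1 = 10
binary(1331) = 10100110011

Elias gamma(1331) = '0000000000' + '10100110011' = 000000000010100110011 (21 bits)


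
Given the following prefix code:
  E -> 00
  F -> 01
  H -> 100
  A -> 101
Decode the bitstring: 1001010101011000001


Decoding step by step:
Bits 100 -> H
Bits 101 -> A
Bits 01 -> F
Bits 01 -> F
Bits 01 -> F
Bits 100 -> H
Bits 00 -> E
Bits 01 -> F


Decoded message: HAFFFHEF


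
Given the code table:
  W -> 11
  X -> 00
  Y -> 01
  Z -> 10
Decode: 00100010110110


Decoding:
00 -> X
10 -> Z
00 -> X
10 -> Z
11 -> W
01 -> Y
10 -> Z


Result: XZXZWYZ


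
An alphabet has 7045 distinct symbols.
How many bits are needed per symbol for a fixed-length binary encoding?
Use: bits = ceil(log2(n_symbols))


log2(7045) = 12.7824
Bracket: 2^12 = 4096 < 7045 <= 2^13 = 8192
So ceil(log2(7045)) = 13

bits = ceil(log2(7045)) = ceil(12.7824) = 13 bits


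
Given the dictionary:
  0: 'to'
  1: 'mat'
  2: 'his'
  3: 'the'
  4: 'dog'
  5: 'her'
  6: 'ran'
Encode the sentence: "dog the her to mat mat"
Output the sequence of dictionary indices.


Look up each word in the dictionary:
  'dog' -> 4
  'the' -> 3
  'her' -> 5
  'to' -> 0
  'mat' -> 1
  'mat' -> 1

Encoded: [4, 3, 5, 0, 1, 1]


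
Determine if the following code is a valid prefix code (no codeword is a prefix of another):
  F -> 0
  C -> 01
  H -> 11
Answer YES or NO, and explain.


Checking each pair (does one codeword prefix another?):
  F='0' vs C='01': prefix -- VIOLATION

NO -- this is NOT a valid prefix code. F (0) is a prefix of C (01).


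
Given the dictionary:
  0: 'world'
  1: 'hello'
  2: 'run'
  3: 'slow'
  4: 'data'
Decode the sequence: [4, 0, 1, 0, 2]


Look up each index in the dictionary:
  4 -> 'data'
  0 -> 'world'
  1 -> 'hello'
  0 -> 'world'
  2 -> 'run'

Decoded: "data world hello world run"


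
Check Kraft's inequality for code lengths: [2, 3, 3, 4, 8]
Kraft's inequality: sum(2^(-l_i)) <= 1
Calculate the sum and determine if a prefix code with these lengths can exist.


Sum = 2^(-2) + 2^(-3) + 2^(-3) + 2^(-4) + 2^(-8)
    = 0.25 + 0.125 + 0.125 + 0.0625 + 0.00390625
    = 145/256 = 0.56640625
Since 0.56640625 <= 1, Kraft's inequality IS satisfied.
A prefix code with these lengths CAN exist.

Kraft sum = 0.56640625. Satisfied.


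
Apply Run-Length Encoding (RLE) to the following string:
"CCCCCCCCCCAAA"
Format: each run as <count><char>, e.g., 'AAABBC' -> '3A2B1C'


Scanning runs left to right:
  i=0: run of 'C' x 10 -> '10C'
  i=10: run of 'A' x 3 -> '3A'

RLE = 10C3A


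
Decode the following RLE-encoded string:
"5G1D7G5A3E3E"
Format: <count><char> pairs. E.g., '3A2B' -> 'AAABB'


Expanding each <count><char> pair:
  5G -> 'GGGGG'
  1D -> 'D'
  7G -> 'GGGGGGG'
  5A -> 'AAAAA'
  3E -> 'EEE'
  3E -> 'EEE'

Decoded = GGGGGDGGGGGGGAAAAAEEEEEE


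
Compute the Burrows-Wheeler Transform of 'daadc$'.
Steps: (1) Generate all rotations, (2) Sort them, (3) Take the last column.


Rotations (sorted):
  0: $daadc -> last char: c
  1: aadc$d -> last char: d
  2: adc$da -> last char: a
  3: c$daad -> last char: d
  4: daadc$ -> last char: $
  5: dc$daa -> last char: a


BWT = cdad$a


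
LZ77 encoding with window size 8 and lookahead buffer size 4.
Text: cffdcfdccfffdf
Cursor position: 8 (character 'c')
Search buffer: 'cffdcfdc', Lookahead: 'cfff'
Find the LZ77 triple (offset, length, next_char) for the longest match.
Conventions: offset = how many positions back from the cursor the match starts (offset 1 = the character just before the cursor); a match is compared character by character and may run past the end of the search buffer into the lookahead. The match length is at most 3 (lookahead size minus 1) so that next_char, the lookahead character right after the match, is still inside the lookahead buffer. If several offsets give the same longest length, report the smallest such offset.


Try each offset into the search buffer:
  offset=1 (pos 7, char 'c'): match length 1
  offset=2 (pos 6, char 'd'): match length 0
  offset=3 (pos 5, char 'f'): match length 0
  offset=4 (pos 4, char 'c'): match length 2
  offset=5 (pos 3, char 'd'): match length 0
  offset=6 (pos 2, char 'f'): match length 0
  offset=7 (pos 1, char 'f'): match length 0
  offset=8 (pos 0, char 'c'): match length 3
Longest match has length 3 at offset 8.
next_char = character at position 8 + 3 = 11 -> 'f'

Best match: offset=8, length=3 (matching 'cff' starting at position 0)
LZ77 triple: (8, 3, 'f')


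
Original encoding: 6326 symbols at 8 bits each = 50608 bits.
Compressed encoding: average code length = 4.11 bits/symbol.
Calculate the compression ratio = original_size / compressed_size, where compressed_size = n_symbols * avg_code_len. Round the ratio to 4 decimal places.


original_size = n_symbols * orig_bits = 6326 * 8 = 50608 bits
compressed_size = n_symbols * avg_code_len = 6326 * 4.11 = 25999.86 bits
ratio = original_size / compressed_size = 50608 / 25999.86 = 1.9465

Compression ratio = 1.9465


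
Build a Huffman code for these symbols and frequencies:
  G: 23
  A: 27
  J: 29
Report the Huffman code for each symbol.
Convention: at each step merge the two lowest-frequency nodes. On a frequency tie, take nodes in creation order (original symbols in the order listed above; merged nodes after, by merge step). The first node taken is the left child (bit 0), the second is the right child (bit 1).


Huffman tree construction:
Step 1: Merge G(23) + A(27) = 50
Step 2: Merge J(29) + (G+A)(50) = 79
Read each symbol's code off the tree from the root (left child = 0, right child = 1).

Codes:
  G: 10 (length 2)
  A: 11 (length 2)
  J: 0 (length 1)
Average code length: 129/79 = 1.6329 bits/symbol


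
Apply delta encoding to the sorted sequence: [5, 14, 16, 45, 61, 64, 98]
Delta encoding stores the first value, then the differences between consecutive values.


First value: 5
Deltas:
  14 - 5 = 9
  16 - 14 = 2
  45 - 16 = 29
  61 - 45 = 16
  64 - 61 = 3
  98 - 64 = 34


Delta encoded: [5, 9, 2, 29, 16, 3, 34]


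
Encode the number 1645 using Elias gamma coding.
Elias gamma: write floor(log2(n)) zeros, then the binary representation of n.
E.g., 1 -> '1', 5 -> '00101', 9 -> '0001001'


num_bits = floor(log2(1645)) + 1 = 11
leading_zeros = num_bits - 1 = 10
binary(1645) = 11001101101

Elias gamma(1645) = '0000000000' + '11001101101' = 000000000011001101101 (21 bits)


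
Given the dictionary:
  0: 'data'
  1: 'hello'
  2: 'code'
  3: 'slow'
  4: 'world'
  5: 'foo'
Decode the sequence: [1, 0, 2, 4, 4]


Look up each index in the dictionary:
  1 -> 'hello'
  0 -> 'data'
  2 -> 'code'
  4 -> 'world'
  4 -> 'world'

Decoded: "hello data code world world"


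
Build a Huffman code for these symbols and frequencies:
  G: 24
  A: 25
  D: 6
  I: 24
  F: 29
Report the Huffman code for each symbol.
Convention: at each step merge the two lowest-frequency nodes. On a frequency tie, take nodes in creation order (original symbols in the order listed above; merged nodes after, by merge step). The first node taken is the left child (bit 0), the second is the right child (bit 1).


Huffman tree construction:
Step 1: Merge D(6) + G(24) = 30
Step 2: Merge I(24) + A(25) = 49
Step 3: Merge F(29) + (D+G)(30) = 59
Step 4: Merge (I+A)(49) + (F+(D+G))(59) = 108
Read each symbol's code off the tree from the root (left child = 0, right child = 1).

Codes:
  G: 111 (length 3)
  A: 01 (length 2)
  D: 110 (length 3)
  I: 00 (length 2)
  F: 10 (length 2)
Average code length: 246/108 = 2.2778 bits/symbol


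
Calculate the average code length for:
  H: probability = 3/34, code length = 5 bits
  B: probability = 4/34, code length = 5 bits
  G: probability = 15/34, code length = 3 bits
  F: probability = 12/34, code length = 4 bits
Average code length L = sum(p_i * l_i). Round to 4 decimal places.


Weighted contributions p_i * l_i:
  H: (3/34) * 5 = 15/34
  B: (4/34) * 5 = 20/34
  G: (15/34) * 3 = 45/34
  F: (12/34) * 4 = 48/34
Sum = (15 + 20 + 45 + 48)/34 = 128/34

L = 128/34 = 3.7647 bits/symbol


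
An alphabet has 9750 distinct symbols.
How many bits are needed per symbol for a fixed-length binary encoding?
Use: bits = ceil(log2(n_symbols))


log2(9750) = 13.2512
Bracket: 2^13 = 8192 < 9750 <= 2^14 = 16384
So ceil(log2(9750)) = 14

bits = ceil(log2(9750)) = ceil(13.2512) = 14 bits


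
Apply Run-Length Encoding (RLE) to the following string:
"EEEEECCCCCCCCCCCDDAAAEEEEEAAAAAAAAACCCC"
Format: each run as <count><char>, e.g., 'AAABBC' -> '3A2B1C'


Scanning runs left to right:
  i=0: run of 'E' x 5 -> '5E'
  i=5: run of 'C' x 11 -> '11C'
  i=16: run of 'D' x 2 -> '2D'
  i=18: run of 'A' x 3 -> '3A'
  i=21: run of 'E' x 5 -> '5E'
  i=26: run of 'A' x 9 -> '9A'
  i=35: run of 'C' x 4 -> '4C'

RLE = 5E11C2D3A5E9A4C


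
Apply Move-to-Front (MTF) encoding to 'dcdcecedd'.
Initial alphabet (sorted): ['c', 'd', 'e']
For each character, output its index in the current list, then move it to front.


MTF encoding:
'd': index 1 in ['c', 'd', 'e'] -> ['d', 'c', 'e']
'c': index 1 in ['d', 'c', 'e'] -> ['c', 'd', 'e']
'd': index 1 in ['c', 'd', 'e'] -> ['d', 'c', 'e']
'c': index 1 in ['d', 'c', 'e'] -> ['c', 'd', 'e']
'e': index 2 in ['c', 'd', 'e'] -> ['e', 'c', 'd']
'c': index 1 in ['e', 'c', 'd'] -> ['c', 'e', 'd']
'e': index 1 in ['c', 'e', 'd'] -> ['e', 'c', 'd']
'd': index 2 in ['e', 'c', 'd'] -> ['d', 'e', 'c']
'd': index 0 in ['d', 'e', 'c'] -> ['d', 'e', 'c']


Output: [1, 1, 1, 1, 2, 1, 1, 2, 0]


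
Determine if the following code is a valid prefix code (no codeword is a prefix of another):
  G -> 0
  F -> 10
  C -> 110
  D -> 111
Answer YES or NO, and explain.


Checking each pair (does one codeword prefix another?):
  G='0' vs F='10': no prefix
  G='0' vs C='110': no prefix
  G='0' vs D='111': no prefix
  F='10' vs G='0': no prefix
  F='10' vs C='110': no prefix
  F='10' vs D='111': no prefix
  C='110' vs G='0': no prefix
  C='110' vs F='10': no prefix
  C='110' vs D='111': no prefix
  D='111' vs G='0': no prefix
  D='111' vs F='10': no prefix
  D='111' vs C='110': no prefix
No violation found over all pairs.

YES -- this is a valid prefix code. No codeword is a prefix of any other codeword.


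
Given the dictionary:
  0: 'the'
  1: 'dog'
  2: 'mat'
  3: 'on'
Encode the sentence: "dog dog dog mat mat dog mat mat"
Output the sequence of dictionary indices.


Look up each word in the dictionary:
  'dog' -> 1
  'dog' -> 1
  'dog' -> 1
  'mat' -> 2
  'mat' -> 2
  'dog' -> 1
  'mat' -> 2
  'mat' -> 2

Encoded: [1, 1, 1, 2, 2, 1, 2, 2]


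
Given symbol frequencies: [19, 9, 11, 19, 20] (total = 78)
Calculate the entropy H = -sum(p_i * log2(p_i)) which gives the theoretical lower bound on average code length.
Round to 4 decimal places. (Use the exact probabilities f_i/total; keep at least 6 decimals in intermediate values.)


Per-symbol terms -p_i * log2(p_i) with p_i = f_i/78:
  p = 19/78 = 0.243590: log2(p) = -2.037475, -p*log2(p) = 0.496308
  p = 9/78 = 0.115385: log2(p) = -3.115477, -p*log2(p) = 0.359478
  p = 11/78 = 0.141026: log2(p) = -2.825971, -p*log2(p) = 0.398534
  p = 19/78 = 0.243590: log2(p) = -2.037475, -p*log2(p) = 0.496308
  p = 20/78 = 0.256410: log2(p) = -1.963474, -p*log2(p) = 0.503455
H = 0.496308 + 0.359478 + 0.398534 + 0.496308 + 0.503455 = 2.254083

H = 2.2541 bits/symbol


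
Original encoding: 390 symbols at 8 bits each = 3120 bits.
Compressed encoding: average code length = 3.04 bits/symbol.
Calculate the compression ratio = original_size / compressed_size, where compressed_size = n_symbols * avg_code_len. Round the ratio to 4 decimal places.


original_size = n_symbols * orig_bits = 390 * 8 = 3120 bits
compressed_size = n_symbols * avg_code_len = 390 * 3.04 = 1185.6 bits
ratio = original_size / compressed_size = 3120 / 1185.6 = 2.6316

Compression ratio = 2.6316


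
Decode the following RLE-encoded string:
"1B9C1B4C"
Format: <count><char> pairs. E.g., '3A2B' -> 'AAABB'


Expanding each <count><char> pair:
  1B -> 'B'
  9C -> 'CCCCCCCCC'
  1B -> 'B'
  4C -> 'CCCC'

Decoded = BCCCCCCCCCBCCCC


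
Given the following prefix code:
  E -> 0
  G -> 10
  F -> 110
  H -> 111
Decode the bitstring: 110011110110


Decoding step by step:
Bits 110 -> F
Bits 0 -> E
Bits 111 -> H
Bits 10 -> G
Bits 110 -> F


Decoded message: FEHGF


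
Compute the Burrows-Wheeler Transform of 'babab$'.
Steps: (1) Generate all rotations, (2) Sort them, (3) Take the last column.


Rotations (sorted):
  0: $babab -> last char: b
  1: ab$bab -> last char: b
  2: abab$b -> last char: b
  3: b$baba -> last char: a
  4: bab$ba -> last char: a
  5: babab$ -> last char: $


BWT = bbbaa$


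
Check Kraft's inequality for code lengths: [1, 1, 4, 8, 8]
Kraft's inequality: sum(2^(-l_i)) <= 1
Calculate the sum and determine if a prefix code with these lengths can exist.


Sum = 2^(-1) + 2^(-1) + 2^(-4) + 2^(-8) + 2^(-8)
    = 0.5 + 0.5 + 0.0625 + 0.00390625 + 0.00390625
    = 274/256 = 1.0703125
Since 1.0703125 > 1, Kraft's inequality is NOT satisfied.
A prefix code with these lengths CANNOT exist.

Kraft sum = 1.0703125. Not satisfied.


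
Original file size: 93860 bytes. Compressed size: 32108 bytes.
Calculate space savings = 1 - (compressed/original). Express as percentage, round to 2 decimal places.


ratio = compressed/original = 32108/93860 = 0.342084
savings = 1 - ratio = 1 - 0.342084 = 0.657916
as a percentage: 0.657916 * 100 = 65.79%

Space savings = 1 - 32108/93860 = 65.79%


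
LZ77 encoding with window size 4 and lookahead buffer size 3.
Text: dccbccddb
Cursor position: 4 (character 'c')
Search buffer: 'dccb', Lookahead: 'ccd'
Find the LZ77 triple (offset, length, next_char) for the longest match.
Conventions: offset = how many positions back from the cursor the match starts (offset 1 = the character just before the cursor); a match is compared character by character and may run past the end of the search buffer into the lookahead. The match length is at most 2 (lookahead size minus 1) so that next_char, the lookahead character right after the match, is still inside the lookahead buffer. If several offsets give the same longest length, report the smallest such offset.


Try each offset into the search buffer:
  offset=1 (pos 3, char 'b'): match length 0
  offset=2 (pos 2, char 'c'): match length 1
  offset=3 (pos 1, char 'c'): match length 2
  offset=4 (pos 0, char 'd'): match length 0
Longest match has length 2 at offset 3.
next_char = character at position 4 + 2 = 6 -> 'd'

Best match: offset=3, length=2 (matching 'cc' starting at position 1)
LZ77 triple: (3, 2, 'd')


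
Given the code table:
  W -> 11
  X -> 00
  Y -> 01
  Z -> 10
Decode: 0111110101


Decoding:
01 -> Y
11 -> W
11 -> W
01 -> Y
01 -> Y


Result: YWWYY


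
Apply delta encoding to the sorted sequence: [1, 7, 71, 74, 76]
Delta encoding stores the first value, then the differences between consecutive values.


First value: 1
Deltas:
  7 - 1 = 6
  71 - 7 = 64
  74 - 71 = 3
  76 - 74 = 2


Delta encoded: [1, 6, 64, 3, 2]


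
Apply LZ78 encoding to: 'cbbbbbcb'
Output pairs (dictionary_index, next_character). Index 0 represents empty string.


LZ78 encoding steps:
Dictionary: {0: ''}
Step 1: w='' (idx 0), next='c' -> output (0, 'c'), add 'c' as idx 1
Step 2: w='' (idx 0), next='b' -> output (0, 'b'), add 'b' as idx 2
Step 3: w='b' (idx 2), next='b' -> output (2, 'b'), add 'bb' as idx 3
Step 4: w='bb' (idx 3), next='c' -> output (3, 'c'), add 'bbc' as idx 4
Step 5: w='b' (idx 2), end of input -> output (2, '')


Encoded: [(0, 'c'), (0, 'b'), (2, 'b'), (3, 'c'), (2, '')]


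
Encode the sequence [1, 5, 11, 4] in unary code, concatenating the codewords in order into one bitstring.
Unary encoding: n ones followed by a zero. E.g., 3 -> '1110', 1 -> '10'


Encode each number as n ones followed by a terminating 0:
  1 -> 10 (2 bits)
  5 -> 111110 (6 bits)
  11 -> 111111111110 (12 bits)
  4 -> 11110 (5 bits)
Total length = 2 + 6 + 12 + 5 = 25 bits.

Unary([1, 5, 11, 4]) = 1011111011111111111011110 (25 bits)


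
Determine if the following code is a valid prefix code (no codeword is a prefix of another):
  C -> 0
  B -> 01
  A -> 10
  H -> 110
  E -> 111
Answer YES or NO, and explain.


Checking each pair (does one codeword prefix another?):
  C='0' vs B='01': prefix -- VIOLATION

NO -- this is NOT a valid prefix code. C (0) is a prefix of B (01).
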